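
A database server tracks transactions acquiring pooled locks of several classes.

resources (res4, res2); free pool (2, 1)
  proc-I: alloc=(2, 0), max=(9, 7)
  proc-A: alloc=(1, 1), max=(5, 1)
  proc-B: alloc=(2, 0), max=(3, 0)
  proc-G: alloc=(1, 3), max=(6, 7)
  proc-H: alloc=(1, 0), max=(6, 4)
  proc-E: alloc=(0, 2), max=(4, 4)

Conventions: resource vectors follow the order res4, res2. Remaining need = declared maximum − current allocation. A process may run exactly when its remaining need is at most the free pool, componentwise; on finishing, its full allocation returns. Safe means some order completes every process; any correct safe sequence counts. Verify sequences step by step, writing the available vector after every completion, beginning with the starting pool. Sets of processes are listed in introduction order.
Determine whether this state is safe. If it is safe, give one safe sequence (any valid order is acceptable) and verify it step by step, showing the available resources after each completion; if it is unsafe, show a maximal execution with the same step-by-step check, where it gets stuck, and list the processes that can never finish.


SAFE — a valid safe sequence is proc-B, proc-A, proc-E, proc-G, proc-H, proc-I.
Key observation: the order's first zero-slack moment is proc-A ((4, 0) needed, (4, 1) free — a requested resource with nothing to spare).
Walking it through:
  pool = (2, 1)
  proc-B needs (1, 0) <= (2, 1) -> finishes; pool += (2, 0) = (4, 1)
  proc-A needs (4, 0) <= (4, 1) -> finishes; pool += (1, 1) = (5, 2)
  proc-E needs (4, 2) <= (5, 2) -> finishes; pool += (0, 2) = (5, 4)
  proc-G needs (5, 4) <= (5, 4) -> finishes; pool += (1, 3) = (6, 7)
  proc-H needs (5, 4) <= (6, 7) -> finishes; pool += (1, 0) = (7, 7)
  proc-I needs (7, 7) <= (7, 7) -> finishes; pool += (2, 0) = (9, 7)


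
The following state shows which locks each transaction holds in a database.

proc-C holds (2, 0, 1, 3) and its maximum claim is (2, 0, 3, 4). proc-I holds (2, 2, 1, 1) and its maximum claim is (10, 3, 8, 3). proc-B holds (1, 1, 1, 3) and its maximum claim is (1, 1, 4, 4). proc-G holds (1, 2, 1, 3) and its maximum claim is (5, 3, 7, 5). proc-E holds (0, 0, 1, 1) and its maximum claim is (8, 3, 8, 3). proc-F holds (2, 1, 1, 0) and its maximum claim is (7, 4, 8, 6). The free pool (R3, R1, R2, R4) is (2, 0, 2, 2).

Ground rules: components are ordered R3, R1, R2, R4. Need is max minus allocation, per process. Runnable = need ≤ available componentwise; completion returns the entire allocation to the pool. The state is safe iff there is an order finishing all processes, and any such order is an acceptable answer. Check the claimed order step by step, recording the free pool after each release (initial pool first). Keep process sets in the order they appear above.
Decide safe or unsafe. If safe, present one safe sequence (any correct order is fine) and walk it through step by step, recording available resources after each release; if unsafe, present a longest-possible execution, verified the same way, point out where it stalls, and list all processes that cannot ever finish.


The state is UNSAFE.
Key observation: R2 is the bottleneck — with proc-C, proc-B done the pool holds (5, 1, 4, 8), short of every remaining need.
A maximal execution: proc-C, proc-B — then nothing else fits. Walking it through:
  pool = (2, 0, 2, 2)
  proc-C needs (0, 0, 2, 1) <= (2, 0, 2, 2) -> finishes; pool += (2, 0, 1, 3) = (4, 0, 3, 5)
  proc-B needs (0, 0, 3, 1) <= (4, 0, 3, 5) -> finishes; pool += (1, 1, 1, 3) = (5, 1, 4, 8)
  proc-I still needs (8, 1, 7, 2) but only (5, 1, 4, 8) is free — short on R3 and R2
  proc-G still needs (4, 1, 6, 2) but only (5, 1, 4, 8) is free — short on R2
  proc-E still needs (8, 3, 7, 2) but only (5, 1, 4, 8) is free — short on R3, R1 and R2
  proc-F still needs (5, 3, 7, 6) but only (5, 1, 4, 8) is free — short on R1 and R2
Processes that can never finish: proc-I, proc-G, proc-E and proc-F.


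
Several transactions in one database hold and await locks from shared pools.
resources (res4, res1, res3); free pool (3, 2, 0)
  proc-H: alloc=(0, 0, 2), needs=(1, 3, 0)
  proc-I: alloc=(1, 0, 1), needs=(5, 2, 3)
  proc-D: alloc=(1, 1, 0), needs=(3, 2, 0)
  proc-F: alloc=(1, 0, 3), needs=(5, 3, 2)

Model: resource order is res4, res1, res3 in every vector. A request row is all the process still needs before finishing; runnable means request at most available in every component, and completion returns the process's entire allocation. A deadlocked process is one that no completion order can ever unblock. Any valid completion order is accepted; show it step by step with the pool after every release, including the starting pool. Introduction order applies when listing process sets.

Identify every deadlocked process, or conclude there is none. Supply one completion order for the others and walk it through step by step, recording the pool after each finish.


Deadlocked: proc-I and proc-F.
Key observation: proc-D, proc-H can finish, but then (4, 3, 2) is all there is, and the blocked group's res4 demands exceed it.
One completion order for the rest: proc-D, proc-H. Walking it through:
  pool = (3, 2, 0)
  proc-D: need (3, 2, 0) fits (3, 2, 0); releases (1, 1, 0), pool now (4, 3, 0)
  proc-H: need (1, 3, 0) fits (4, 3, 0); releases (0, 0, 2), pool now (4, 3, 2)
None of the blocked processes ever fits:
  proc-I cannot run: need (5, 2, 3) vs free (4, 3, 2) (insufficient res4 and res3)
  proc-F cannot run: need (5, 3, 2) vs free (4, 3, 2) (insufficient res4)


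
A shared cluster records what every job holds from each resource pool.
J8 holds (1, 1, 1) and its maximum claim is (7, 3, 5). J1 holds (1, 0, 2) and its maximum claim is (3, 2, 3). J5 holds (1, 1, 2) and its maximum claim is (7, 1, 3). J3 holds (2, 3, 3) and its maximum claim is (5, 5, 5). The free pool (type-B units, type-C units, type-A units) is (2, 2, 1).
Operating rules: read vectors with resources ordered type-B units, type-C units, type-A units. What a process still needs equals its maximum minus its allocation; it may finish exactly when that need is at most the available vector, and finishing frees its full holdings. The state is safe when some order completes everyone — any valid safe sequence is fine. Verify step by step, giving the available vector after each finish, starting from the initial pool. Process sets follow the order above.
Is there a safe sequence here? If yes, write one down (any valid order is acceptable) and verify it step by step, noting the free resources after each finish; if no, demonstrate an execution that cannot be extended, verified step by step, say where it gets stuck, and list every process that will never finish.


UNSAFE — no complete ordering exists.
Key observation: type-B units is the bottleneck — with J1, J3 done the pool holds (5, 5, 6), short of every remaining need.
The run J1, J3 cannot be extended any further. Verifying each step:
  pool = (2, 2, 1)
  J1 needs (2, 2, 1) <= (2, 2, 1) -> finishes; pool += (1, 0, 2) = (3, 2, 3)
  J3 needs (3, 2, 2) <= (3, 2, 3) -> finishes; pool += (2, 3, 3) = (5, 5, 6)
  J8 cannot run: need (6, 2, 4) vs free (5, 5, 6) (insufficient type-B units)
  J5 cannot run: need (6, 0, 1) vs free (5, 5, 6) (insufficient type-B units)
Permanently blocked: J8 and J5.


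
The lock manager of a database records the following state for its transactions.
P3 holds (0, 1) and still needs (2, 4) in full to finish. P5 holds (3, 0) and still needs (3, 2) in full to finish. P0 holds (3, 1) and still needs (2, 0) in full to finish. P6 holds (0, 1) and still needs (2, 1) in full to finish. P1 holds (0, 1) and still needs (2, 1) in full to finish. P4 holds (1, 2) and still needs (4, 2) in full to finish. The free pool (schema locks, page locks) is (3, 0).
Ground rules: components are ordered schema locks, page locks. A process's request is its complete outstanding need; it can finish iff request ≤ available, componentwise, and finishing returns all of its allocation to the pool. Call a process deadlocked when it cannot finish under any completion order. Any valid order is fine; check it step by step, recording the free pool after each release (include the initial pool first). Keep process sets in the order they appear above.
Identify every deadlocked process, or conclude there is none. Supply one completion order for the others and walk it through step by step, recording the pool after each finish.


The deadlocked set is empty.
Key observation: beginning at P0, releases accumulate fast enough that every process eventually fits.
The rest can finish in the order P0, P6, P5, P4, P1, P3. Step-by-step check:
  pool = (3, 0)
  P0: need (2, 0) fits (3, 0); releases (3, 1), pool now (6, 1)
  P6: need (2, 1) fits (6, 1); releases (0, 1), pool now (6, 2)
  P5: need (3, 2) fits (6, 2); releases (3, 0), pool now (9, 2)
  P4: need (4, 2) fits (9, 2); releases (1, 2), pool now (10, 4)
  P1: need (2, 1) fits (10, 4); releases (0, 1), pool now (10, 5)
  P3: need (2, 4) fits (10, 5); releases (0, 1), pool now (10, 6)


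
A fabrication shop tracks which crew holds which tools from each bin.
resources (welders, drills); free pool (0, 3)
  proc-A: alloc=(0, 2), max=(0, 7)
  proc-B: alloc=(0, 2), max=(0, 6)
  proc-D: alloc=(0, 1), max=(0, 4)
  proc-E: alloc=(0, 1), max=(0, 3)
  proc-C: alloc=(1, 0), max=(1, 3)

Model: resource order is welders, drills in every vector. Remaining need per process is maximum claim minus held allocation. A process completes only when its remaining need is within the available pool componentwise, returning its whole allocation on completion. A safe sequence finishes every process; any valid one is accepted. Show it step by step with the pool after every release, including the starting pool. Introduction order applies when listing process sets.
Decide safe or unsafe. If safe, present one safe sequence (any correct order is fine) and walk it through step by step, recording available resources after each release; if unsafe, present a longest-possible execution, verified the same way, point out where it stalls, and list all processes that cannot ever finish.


The state is SAFE; one workable sequence: proc-D, proc-C, proc-E, proc-B, proc-A.
Key observation: at proc-D the run first touches a limit — (0, 3) against (0, 3), exact on a resource it actually requests.
Step-by-step check:
  pool = (0, 3)
  run proc-D (needs (0, 3), free (0, 3)); after release of (0, 1) the pool is (0, 4)
  run proc-C (needs (0, 3), free (0, 4)); after release of (1, 0) the pool is (1, 4)
  run proc-E (needs (0, 2), free (1, 4)); after release of (0, 1) the pool is (1, 5)
  run proc-B (needs (0, 4), free (1, 5)); after release of (0, 2) the pool is (1, 7)
  run proc-A (needs (0, 5), free (1, 7)); after release of (0, 2) the pool is (1, 9)


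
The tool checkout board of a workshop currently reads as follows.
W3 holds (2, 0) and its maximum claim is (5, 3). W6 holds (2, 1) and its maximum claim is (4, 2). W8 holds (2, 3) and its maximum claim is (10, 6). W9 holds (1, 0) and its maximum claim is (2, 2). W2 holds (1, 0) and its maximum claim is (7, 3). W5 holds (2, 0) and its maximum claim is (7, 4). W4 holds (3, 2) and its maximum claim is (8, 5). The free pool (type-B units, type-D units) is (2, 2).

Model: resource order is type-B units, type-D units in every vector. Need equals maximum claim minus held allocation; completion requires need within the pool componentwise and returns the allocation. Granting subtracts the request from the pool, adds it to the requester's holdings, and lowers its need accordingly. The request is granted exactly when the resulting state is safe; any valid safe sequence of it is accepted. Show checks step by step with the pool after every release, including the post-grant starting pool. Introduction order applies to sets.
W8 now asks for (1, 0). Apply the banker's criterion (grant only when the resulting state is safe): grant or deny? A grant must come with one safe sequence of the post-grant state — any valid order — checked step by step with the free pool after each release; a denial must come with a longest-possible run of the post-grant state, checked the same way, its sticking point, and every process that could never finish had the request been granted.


GRANT: granting preserves safety; a valid post-grant sequence is W9, W6, W3, W4, W5, W8, W2.
Key observation: the transfer keeps a workable pool ((1, 2)); W9 starts the safe sequence.
Verifying the post-grant state step by step:
  pool = (1, 2)
  W9: need (1, 2) fits (1, 2); releases (1, 0), pool now (2, 2)
  W6: need (2, 1) fits (2, 2); releases (2, 1), pool now (4, 3)
  W3: need (3, 3) fits (4, 3); releases (2, 0), pool now (6, 3)
  W4: need (5, 3) fits (6, 3); releases (3, 2), pool now (9, 5)
  W5: need (5, 4) fits (9, 5); releases (2, 0), pool now (11, 5)
  W8: need (7, 3) fits (11, 5); releases (3, 3), pool now (14, 8)
  W2: need (6, 3) fits (14, 8); releases (1, 0), pool now (15, 8)


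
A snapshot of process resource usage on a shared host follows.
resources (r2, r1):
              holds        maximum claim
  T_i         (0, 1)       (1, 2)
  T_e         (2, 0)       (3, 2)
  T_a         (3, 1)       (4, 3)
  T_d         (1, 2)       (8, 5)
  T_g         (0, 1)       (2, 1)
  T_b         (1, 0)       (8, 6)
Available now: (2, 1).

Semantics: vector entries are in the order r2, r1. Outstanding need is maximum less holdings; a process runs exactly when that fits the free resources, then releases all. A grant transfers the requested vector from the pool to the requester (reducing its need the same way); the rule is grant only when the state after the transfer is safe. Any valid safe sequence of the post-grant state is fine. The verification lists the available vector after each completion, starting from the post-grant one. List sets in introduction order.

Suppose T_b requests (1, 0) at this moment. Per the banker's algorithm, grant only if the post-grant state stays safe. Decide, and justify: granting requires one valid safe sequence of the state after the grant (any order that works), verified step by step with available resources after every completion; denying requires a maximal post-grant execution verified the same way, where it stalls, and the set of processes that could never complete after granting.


DENY. Granting would leave the state unsafe.
Key observation: after T_i, T_a, T_g, T_e the pool peaks at (6, 4), and each blocked process is short somewhere: T_d on r2; T_b on r1.
Pretend the grant happened; the run T_i, T_a, T_g, T_e goes as far as possible. Verifying each step:
  pool = (1, 1)
  T_i: need (1, 1) fits (1, 1); releases (0, 1), pool now (1, 2)
  T_a: need (1, 2) fits (1, 2); releases (3, 1), pool now (4, 3)
  T_g: need (2, 0) fits (4, 3); releases (0, 1), pool now (4, 4)
  T_e: need (1, 2) fits (4, 4); releases (2, 0), pool now (6, 4)
  blocked: T_d wants (7, 3), pool (6, 4) — not enough r2
  blocked: T_b wants (6, 6), pool (6, 4) — not enough r1
Processes that could never finish after the grant: T_d and T_b.


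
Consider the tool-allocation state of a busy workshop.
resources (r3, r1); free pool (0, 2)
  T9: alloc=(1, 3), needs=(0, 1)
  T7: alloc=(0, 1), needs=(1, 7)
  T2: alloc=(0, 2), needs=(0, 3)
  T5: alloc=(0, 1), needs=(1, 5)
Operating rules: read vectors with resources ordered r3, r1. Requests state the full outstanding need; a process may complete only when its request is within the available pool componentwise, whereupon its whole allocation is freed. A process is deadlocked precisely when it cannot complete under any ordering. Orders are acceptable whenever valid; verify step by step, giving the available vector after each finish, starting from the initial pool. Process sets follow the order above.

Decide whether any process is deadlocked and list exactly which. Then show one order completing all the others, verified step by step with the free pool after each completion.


No process is deadlocked.
Key observation: no deadlock: T9 fits now, and the freed resources carry the rest through.
One completion order for the rest: T9, T2, T5, T7. Walking it through:
  pool = (0, 2)
  run T9 (needs (0, 1), free (0, 2)); after release of (1, 3) the pool is (1, 5)
  run T2 (needs (0, 3), free (1, 5)); after release of (0, 2) the pool is (1, 7)
  run T5 (needs (1, 5), free (1, 7)); after release of (0, 1) the pool is (1, 8)
  run T7 (needs (1, 7), free (1, 8)); after release of (0, 1) the pool is (1, 9)


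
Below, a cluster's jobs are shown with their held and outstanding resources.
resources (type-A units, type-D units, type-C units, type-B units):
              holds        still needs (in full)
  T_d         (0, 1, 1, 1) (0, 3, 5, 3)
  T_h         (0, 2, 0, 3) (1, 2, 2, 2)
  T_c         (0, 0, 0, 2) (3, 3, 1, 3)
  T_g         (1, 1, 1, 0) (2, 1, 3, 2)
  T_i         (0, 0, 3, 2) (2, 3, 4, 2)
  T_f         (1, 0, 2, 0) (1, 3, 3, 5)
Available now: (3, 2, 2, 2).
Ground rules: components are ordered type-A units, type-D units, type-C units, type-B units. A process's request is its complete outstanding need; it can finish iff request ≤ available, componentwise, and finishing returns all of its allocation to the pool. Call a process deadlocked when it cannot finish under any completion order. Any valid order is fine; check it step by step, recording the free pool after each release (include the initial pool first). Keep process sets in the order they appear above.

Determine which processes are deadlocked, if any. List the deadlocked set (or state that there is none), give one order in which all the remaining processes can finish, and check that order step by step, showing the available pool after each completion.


Deadlocked set: T_d, T_g, T_i and T_f.
Key observation: the wall is type-C units: completing T_h, T_c brings the pool only to (3, 4, 2, 7), and all the rest need more.
A valid finishing order for the others: T_h, T_c. Check, step by step:
  pool = (3, 2, 2, 2)
  T_h: need (1, 2, 2, 2) fits (3, 2, 2, 2); releases (0, 2, 0, 3), pool now (3, 4, 2, 5)
  T_c: need (3, 3, 1, 3) fits (3, 4, 2, 5); releases (0, 0, 0, 2), pool now (3, 4, 2, 7)
None of the blocked processes ever fits:
  blocked: T_d wants (0, 3, 5, 3), pool (3, 4, 2, 7) — not enough type-C units
  blocked: T_g wants (2, 1, 3, 2), pool (3, 4, 2, 7) — not enough type-C units
  blocked: T_i wants (2, 3, 4, 2), pool (3, 4, 2, 7) — not enough type-C units
  blocked: T_f wants (1, 3, 3, 5), pool (3, 4, 2, 7) — not enough type-C units


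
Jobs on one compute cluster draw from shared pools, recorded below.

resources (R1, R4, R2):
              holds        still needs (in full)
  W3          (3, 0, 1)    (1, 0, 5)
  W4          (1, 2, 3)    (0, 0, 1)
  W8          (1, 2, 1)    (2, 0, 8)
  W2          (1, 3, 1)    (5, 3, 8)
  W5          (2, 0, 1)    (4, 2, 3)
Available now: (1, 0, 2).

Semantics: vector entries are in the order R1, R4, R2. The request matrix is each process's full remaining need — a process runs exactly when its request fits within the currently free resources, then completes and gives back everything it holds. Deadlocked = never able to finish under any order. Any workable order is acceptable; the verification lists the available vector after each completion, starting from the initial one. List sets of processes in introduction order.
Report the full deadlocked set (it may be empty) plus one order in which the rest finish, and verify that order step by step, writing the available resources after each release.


Deadlocked: W8 and W2.
Key observation: the pool after W4, W3, W5 is (7, 2, 7); every surviving request exceeds it in R2, so progress ends there.
The rest can finish in the order W4, W3, W5. Verifying each step:
  pool = (1, 0, 2)
  W4 needs (0, 0, 1) <= (1, 0, 2) -> finishes; pool += (1, 2, 3) = (2, 2, 5)
  W3 needs (1, 0, 5) <= (2, 2, 5) -> finishes; pool += (3, 0, 1) = (5, 2, 6)
  W5 needs (4, 2, 3) <= (5, 2, 6) -> finishes; pool += (2, 0, 1) = (7, 2, 7)
None of the blocked processes ever fits:
  W8 still needs (2, 0, 8) but only (7, 2, 7) is free — short on R2
  W2 still needs (5, 3, 8) but only (7, 2, 7) is free — short on R4 and R2


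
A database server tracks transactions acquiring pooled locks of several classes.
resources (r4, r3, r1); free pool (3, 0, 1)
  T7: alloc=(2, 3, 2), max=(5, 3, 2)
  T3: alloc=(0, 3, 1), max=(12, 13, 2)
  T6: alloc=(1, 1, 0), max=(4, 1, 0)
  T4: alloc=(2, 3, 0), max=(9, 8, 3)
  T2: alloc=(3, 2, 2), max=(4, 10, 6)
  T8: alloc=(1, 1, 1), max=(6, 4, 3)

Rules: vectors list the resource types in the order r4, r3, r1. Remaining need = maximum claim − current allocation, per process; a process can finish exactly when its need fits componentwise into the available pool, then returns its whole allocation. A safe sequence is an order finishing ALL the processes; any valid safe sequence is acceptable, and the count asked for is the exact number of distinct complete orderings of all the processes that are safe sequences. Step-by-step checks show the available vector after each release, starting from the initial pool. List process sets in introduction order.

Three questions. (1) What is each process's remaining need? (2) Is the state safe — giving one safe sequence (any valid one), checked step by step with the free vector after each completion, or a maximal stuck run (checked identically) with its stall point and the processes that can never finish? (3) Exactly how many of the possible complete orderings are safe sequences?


(1) Need matrix, components ordered r4, r3, r1:
  T7: (3, 0, 0)
  T3: (12, 10, 1)
  T6: (3, 0, 0)
  T4: (7, 5, 3)
  T2: (1, 8, 4)
  T8: (5, 3, 2)
(2) SAFE — a valid safe sequence is T7, T6, T8, T4, T2, T3.
Key observation: T7 is the earliest step where a requested resource binds exactly: need (3, 0, 0), pool (3, 0, 1) at its turn.
Check, step by step:
  pool = (3, 0, 1)
  run T7 (needs (3, 0, 0), free (3, 0, 1)); after release of (2, 3, 2) the pool is (5, 3, 3)
  run T6 (needs (3, 0, 0), free (5, 3, 3)); after release of (1, 1, 0) the pool is (6, 4, 3)
  run T8 (needs (5, 3, 2), free (6, 4, 3)); after release of (1, 1, 1) the pool is (7, 5, 4)
  run T4 (needs (7, 5, 3), free (7, 5, 4)); after release of (2, 3, 0) the pool is (9, 8, 4)
  run T2 (needs (1, 8, 4), free (9, 8, 4)); after release of (3, 2, 2) the pool is (12, 10, 6)
  run T3 (needs (12, 10, 1), free (12, 10, 6)); after release of (0, 3, 1) the pool is (12, 13, 7)
(3) The exact count: 3 of the possible complete orderings are safe sequences.


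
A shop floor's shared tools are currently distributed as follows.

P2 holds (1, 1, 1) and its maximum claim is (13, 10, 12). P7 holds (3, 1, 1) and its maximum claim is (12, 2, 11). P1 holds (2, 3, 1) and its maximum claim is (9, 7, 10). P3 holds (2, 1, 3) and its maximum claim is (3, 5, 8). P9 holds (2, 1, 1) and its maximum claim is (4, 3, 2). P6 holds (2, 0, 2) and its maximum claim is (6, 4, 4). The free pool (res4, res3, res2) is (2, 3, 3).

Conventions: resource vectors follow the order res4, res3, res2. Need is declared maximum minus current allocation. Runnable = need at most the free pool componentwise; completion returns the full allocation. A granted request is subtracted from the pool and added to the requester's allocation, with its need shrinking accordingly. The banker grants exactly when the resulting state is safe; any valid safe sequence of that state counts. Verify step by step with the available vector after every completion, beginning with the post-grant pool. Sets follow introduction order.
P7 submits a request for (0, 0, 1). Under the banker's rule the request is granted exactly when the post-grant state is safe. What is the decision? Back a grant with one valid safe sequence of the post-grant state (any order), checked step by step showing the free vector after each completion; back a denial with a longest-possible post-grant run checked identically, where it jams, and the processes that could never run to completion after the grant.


DENY — the pretend-granted state is unsafe.
Key observation: after P9, P6, P3 complete, (8, 5, 8) is the best the pool ever gets, yet each leftover process wants more res2.
Pretend the grant happened; the run P9, P6, P3 goes as far as possible. Check, step by step:
  pool = (2, 3, 2)
  run P9 (needs (2, 2, 1), free (2, 3, 2)); after release of (2, 1, 1) the pool is (4, 4, 3)
  run P6 (needs (4, 4, 2), free (4, 4, 3)); after release of (2, 0, 2) the pool is (6, 4, 5)
  run P3 (needs (1, 4, 5), free (6, 4, 5)); after release of (2, 1, 3) the pool is (8, 5, 8)
  P2 cannot run: need (12, 9, 11) vs free (8, 5, 8) (insufficient res4, res3 and res2)
  P7 cannot run: need (9, 1, 9) vs free (8, 5, 8) (insufficient res4 and res2)
  P1 cannot run: need (7, 4, 9) vs free (8, 5, 8) (insufficient res2)
Post-grant, the permanently blocked set is P2, P7 and P1.


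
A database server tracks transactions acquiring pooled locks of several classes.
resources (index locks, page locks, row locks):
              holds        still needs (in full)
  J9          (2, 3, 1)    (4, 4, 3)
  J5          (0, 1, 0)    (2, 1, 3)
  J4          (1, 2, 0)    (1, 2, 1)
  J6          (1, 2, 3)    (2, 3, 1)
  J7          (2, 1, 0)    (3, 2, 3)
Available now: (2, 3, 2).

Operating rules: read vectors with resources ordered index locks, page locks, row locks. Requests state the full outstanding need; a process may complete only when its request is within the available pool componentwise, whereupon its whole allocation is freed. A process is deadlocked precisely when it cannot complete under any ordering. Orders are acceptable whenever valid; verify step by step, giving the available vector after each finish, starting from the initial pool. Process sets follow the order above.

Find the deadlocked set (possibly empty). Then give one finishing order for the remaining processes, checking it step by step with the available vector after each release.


The deadlocked set is empty.
Key observation: there is always a runnable process — J4 first — so the state unwinds completely.
A valid finishing order for the others: J4, J6, J5, J9, J7. Check, step by step:
  pool = (2, 3, 2)
  J4 needs (1, 2, 1) <= (2, 3, 2) -> finishes; pool += (1, 2, 0) = (3, 5, 2)
  J6 needs (2, 3, 1) <= (3, 5, 2) -> finishes; pool += (1, 2, 3) = (4, 7, 5)
  J5 needs (2, 1, 3) <= (4, 7, 5) -> finishes; pool += (0, 1, 0) = (4, 8, 5)
  J9 needs (4, 4, 3) <= (4, 8, 5) -> finishes; pool += (2, 3, 1) = (6, 11, 6)
  J7 needs (3, 2, 3) <= (6, 11, 6) -> finishes; pool += (2, 1, 0) = (8, 12, 6)


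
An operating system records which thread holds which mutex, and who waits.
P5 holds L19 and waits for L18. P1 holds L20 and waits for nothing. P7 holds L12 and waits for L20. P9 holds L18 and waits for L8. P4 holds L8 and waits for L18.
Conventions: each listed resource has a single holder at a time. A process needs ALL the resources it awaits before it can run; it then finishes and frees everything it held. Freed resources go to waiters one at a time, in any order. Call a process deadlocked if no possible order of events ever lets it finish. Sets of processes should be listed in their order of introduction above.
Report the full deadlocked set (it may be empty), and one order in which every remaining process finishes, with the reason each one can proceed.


The deadlocked set is P5, P9 and P4.
Key observation: the cycle P9 -> P4 -> P9 can never break — each member waits on the next; P5 waits into the deadlock from upstream.
A valid finishing order for the others: P1, P7.
Step-by-step check:
  P1: no waits; runs immediately, freeing L20
  P7 waits on L20 — all released -> runs and releases L12


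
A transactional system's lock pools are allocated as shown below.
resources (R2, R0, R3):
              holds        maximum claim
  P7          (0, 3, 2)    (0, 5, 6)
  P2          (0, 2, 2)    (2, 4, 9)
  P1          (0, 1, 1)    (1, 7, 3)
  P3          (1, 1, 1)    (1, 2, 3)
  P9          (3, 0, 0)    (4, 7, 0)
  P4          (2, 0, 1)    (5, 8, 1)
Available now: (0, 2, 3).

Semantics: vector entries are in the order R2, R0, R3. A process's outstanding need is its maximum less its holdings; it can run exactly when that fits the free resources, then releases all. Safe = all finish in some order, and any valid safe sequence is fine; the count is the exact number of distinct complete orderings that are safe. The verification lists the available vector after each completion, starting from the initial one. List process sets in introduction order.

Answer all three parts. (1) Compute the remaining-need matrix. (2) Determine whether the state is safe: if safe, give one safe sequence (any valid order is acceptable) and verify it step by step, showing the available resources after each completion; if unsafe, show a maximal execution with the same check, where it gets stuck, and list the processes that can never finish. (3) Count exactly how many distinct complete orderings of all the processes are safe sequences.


(1) Remaining need (order R2, R0, R3):
  P7: (0, 2, 4)
  P2: (2, 2, 7)
  P1: (1, 6, 2)
  P3: (0, 1, 2)
  P9: (1, 7, 0)
  P4: (3, 8, 0)
(2) SAFE. One safe sequence: P3, P7, P1, P9, P2, P4.
Key observation: P7 is the earliest step where a requested resource binds exactly: need (0, 2, 4), pool (1, 3, 4) at its turn.
Check, step by step:
  pool = (0, 2, 3)
  P3 needs (0, 1, 2) <= (0, 2, 3) -> finishes; pool += (1, 1, 1) = (1, 3, 4)
  P7 needs (0, 2, 4) <= (1, 3, 4) -> finishes; pool += (0, 3, 2) = (1, 6, 6)
  P1 needs (1, 6, 2) <= (1, 6, 6) -> finishes; pool += (0, 1, 1) = (1, 7, 7)
  P9 needs (1, 7, 0) <= (1, 7, 7) -> finishes; pool += (3, 0, 0) = (4, 7, 7)
  P2 needs (2, 2, 7) <= (4, 7, 7) -> finishes; pool += (0, 2, 2) = (4, 9, 9)
  P4 needs (3, 8, 0) <= (4, 9, 9) -> finishes; pool += (2, 0, 1) = (6, 9, 10)
(3) The exact count: 1 of the possible complete orderings is a safe sequence.


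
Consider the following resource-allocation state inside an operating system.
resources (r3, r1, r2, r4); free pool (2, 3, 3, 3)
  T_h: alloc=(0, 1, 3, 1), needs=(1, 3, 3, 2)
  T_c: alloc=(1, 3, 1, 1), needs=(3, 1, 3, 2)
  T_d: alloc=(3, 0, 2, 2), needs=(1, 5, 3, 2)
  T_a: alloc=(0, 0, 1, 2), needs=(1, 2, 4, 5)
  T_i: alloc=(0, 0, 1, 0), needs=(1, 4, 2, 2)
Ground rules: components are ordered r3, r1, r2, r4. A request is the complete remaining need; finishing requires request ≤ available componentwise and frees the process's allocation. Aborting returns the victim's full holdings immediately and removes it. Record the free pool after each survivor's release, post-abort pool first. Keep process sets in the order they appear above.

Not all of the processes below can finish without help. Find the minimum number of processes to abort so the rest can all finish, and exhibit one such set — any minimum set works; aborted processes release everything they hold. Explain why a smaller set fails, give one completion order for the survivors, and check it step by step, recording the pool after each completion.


Minimum abort set: T_c.
Key observation: T_d had no path to completion before; after the abort of T_c ((1, 3, 1, 1) returned), step 1 is where it fits.
Minimality: the empty abort set fails — the state is deadlocked as it stands.
The survivors complete as T_d, T_a, T_h, T_i. Check, step by step (starting from the post-abort pool):
  pool = (3, 6, 4, 4)
  run T_d (needs (1, 5, 3, 2), free (3, 6, 4, 4)); after release of (3, 0, 2, 2) the pool is (6, 6, 6, 6)
  run T_a (needs (1, 2, 4, 5), free (6, 6, 6, 6)); after release of (0, 0, 1, 2) the pool is (6, 6, 7, 8)
  run T_h (needs (1, 3, 3, 2), free (6, 6, 7, 8)); after release of (0, 1, 3, 1) the pool is (6, 7, 10, 9)
  run T_i (needs (1, 4, 2, 2), free (6, 7, 10, 9)); after release of (0, 0, 1, 0) the pool is (6, 7, 11, 9)


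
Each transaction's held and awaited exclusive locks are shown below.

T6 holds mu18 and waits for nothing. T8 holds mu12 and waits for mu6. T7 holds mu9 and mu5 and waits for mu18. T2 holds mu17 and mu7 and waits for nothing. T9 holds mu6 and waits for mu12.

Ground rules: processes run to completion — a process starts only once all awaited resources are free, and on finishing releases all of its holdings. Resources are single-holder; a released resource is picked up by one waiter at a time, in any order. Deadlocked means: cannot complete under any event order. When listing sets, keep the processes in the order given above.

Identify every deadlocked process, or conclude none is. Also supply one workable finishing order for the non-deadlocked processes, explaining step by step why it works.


Deadlocked set: T8 and T9.
Key observation: along T8 -> T9 -> T8, each member waits on what the next one holds — a deadlock; no other process is dragged down with it.
A valid finishing order for the others: T2, T6, T7.
Step-by-step check:
  T2 waits on nothing -> runs at once and releases mu17 and mu7
  T6 waits on nothing -> runs at once and releases mu18
  T7: everything it awaited (mu18) is free; runs, freeing mu9 and mu5


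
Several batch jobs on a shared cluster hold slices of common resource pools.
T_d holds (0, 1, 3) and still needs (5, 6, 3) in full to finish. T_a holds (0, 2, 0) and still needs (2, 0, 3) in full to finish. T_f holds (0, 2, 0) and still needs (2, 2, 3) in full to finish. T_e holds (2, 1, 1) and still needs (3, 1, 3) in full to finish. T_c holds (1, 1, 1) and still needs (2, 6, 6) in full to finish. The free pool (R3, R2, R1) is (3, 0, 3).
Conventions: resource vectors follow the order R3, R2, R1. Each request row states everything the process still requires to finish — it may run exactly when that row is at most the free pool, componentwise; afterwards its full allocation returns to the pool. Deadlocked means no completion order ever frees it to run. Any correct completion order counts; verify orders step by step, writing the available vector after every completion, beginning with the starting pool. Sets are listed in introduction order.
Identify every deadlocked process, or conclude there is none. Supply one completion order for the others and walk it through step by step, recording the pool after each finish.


Deadlocked: T_d and T_c.
Key observation: no order helps: past T_a, T_e, T_f, the free pool tops out at (5, 5, 4), below what each blocked process needs in R2.
The rest can finish in the order T_a, T_e, T_f. Walking it through:
  pool = (3, 0, 3)
  run T_a (needs (2, 0, 3), free (3, 0, 3)); after release of (0, 2, 0) the pool is (3, 2, 3)
  run T_e (needs (3, 1, 3), free (3, 2, 3)); after release of (2, 1, 1) the pool is (5, 3, 4)
  run T_f (needs (2, 2, 3), free (5, 3, 4)); after release of (0, 2, 0) the pool is (5, 5, 4)
The blocked processes can never fit:
  T_d cannot run: need (5, 6, 3) vs free (5, 5, 4) (insufficient R2)
  T_c cannot run: need (2, 6, 6) vs free (5, 5, 4) (insufficient R2 and R1)


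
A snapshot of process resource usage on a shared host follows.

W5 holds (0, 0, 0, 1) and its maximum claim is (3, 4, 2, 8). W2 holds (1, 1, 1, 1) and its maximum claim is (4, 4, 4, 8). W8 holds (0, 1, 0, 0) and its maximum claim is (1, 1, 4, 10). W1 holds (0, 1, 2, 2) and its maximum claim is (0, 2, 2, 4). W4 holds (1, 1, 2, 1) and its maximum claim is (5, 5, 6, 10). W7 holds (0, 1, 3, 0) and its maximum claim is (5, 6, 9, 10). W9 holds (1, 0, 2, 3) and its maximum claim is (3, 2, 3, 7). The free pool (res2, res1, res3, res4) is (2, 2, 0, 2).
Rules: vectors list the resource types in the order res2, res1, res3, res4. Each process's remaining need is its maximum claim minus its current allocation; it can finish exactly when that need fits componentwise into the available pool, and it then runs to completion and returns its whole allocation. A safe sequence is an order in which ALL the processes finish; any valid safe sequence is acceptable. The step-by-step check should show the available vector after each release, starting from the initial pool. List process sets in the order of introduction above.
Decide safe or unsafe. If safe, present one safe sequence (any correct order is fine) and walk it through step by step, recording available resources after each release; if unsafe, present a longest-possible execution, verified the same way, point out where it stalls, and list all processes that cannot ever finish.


SAFE. One safe sequence: W1, W9, W2, W5, W4, W8, W7.
Key observation: W1 marks the first exact bind of the order: its need (0, 1, 0, 2) fits the free (2, 2, 0, 2) with zero slack on a requested resource.
Step-by-step check:
  pool = (2, 2, 0, 2)
  W1 needs (0, 1, 0, 2) <= (2, 2, 0, 2) -> finishes; pool += (0, 1, 2, 2) = (2, 3, 2, 4)
  W9 needs (2, 2, 1, 4) <= (2, 3, 2, 4) -> finishes; pool += (1, 0, 2, 3) = (3, 3, 4, 7)
  W2 needs (3, 3, 3, 7) <= (3, 3, 4, 7) -> finishes; pool += (1, 1, 1, 1) = (4, 4, 5, 8)
  W5 needs (3, 4, 2, 7) <= (4, 4, 5, 8) -> finishes; pool += (0, 0, 0, 1) = (4, 4, 5, 9)
  W4 needs (4, 4, 4, 9) <= (4, 4, 5, 9) -> finishes; pool += (1, 1, 2, 1) = (5, 5, 7, 10)
  W8 needs (1, 0, 4, 10) <= (5, 5, 7, 10) -> finishes; pool += (0, 1, 0, 0) = (5, 6, 7, 10)
  W7 needs (5, 5, 6, 10) <= (5, 6, 7, 10) -> finishes; pool += (0, 1, 3, 0) = (5, 7, 10, 10)


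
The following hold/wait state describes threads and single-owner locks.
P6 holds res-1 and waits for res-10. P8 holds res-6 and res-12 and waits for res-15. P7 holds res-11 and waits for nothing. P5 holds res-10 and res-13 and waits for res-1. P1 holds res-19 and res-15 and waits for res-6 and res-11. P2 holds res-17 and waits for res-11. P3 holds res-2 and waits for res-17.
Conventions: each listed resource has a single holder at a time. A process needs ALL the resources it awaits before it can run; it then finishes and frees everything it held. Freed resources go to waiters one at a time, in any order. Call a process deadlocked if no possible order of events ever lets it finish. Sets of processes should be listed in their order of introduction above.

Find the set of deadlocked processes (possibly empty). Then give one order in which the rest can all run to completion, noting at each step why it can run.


The deadlocked set is P6, P8, P5 and P1.
Key observation: the loop P6 -> P5 -> P6 blocks itself forever; P8 and P1 are caught in further circular waits.
A valid finishing order for the others: P7, P2, P3.
Check, step by step:
  run P7 (it waits on nothing); releases res-11
  P2: everything it awaited (res-11) is free; runs, freeing res-17
  P3: everything it awaited (res-17) is free; runs, freeing res-2


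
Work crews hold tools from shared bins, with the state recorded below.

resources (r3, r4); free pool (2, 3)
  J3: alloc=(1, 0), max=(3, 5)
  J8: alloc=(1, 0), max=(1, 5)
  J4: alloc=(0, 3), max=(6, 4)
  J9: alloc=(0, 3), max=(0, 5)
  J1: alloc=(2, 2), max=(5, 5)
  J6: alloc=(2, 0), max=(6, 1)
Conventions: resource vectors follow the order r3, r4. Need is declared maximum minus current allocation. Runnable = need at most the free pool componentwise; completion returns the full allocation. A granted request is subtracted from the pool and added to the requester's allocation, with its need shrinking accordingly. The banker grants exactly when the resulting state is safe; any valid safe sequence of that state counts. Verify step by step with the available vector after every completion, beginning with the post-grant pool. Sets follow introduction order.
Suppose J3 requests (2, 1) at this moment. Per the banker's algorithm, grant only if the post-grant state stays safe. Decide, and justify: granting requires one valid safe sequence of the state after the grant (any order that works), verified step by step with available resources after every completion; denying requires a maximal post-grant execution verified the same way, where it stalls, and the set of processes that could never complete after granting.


GRANT. The post-grant state is safe; one safe sequence: J9, J3, J1, J6, J8, J4.
Key observation: (0, 2) free after granting still covers J9 first, and each release covers the next.
Verifying the post-grant state step by step:
  pool = (0, 2)
  run J9 (needs (0, 2), free (0, 2)); after release of (0, 3) the pool is (0, 5)
  run J3 (needs (0, 4), free (0, 5)); after release of (3, 1) the pool is (3, 6)
  run J1 (needs (3, 3), free (3, 6)); after release of (2, 2) the pool is (5, 8)
  run J6 (needs (4, 1), free (5, 8)); after release of (2, 0) the pool is (7, 8)
  run J8 (needs (0, 5), free (7, 8)); after release of (1, 0) the pool is (8, 8)
  run J4 (needs (6, 1), free (8, 8)); after release of (0, 3) the pool is (8, 11)
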